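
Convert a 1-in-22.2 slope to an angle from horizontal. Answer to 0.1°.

tan θ = 1/22.2 = 0.0450
θ = arctan(0.0450) = 2.58°

2.6°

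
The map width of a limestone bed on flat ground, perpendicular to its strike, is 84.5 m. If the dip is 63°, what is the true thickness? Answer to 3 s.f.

75.3 m

True thickness t = w · sin(dip) = 84.5 × sin 63°
t = 84.5 × 0.8910 = 75.290 m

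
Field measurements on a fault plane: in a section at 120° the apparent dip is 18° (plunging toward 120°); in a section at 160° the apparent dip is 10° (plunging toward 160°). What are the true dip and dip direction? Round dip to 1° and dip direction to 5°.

Represent each trace as a vector plunging at its apparent dip toward its trend (east-north-up frame): v₁ = (0.824, -0.476, -0.309), v₂ = (0.337, -0.925, -0.174).
n = v₁ × v₂ = (0.203, -0.039, 0.602) (taken with n_z > 0).
True dip = arccos(n_z / |n|) = arccos(0.9456) = 19.0°.
Dip direction = atan2(0.203, -0.039) = 101° (azimuth of n's horizontal projection).

true dip 19°, dip direction 100°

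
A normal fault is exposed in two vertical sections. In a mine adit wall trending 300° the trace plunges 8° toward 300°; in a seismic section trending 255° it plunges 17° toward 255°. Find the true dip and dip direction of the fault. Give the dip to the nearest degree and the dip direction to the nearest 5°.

true dip 18°, dip direction 235°

The two traces are lines in the plane: v₁ = (sin 300°·cos 8°, cos 300°·cos 8°, −sin 8°), v₂ = (sin 255°·cos 17°, cos 255°·cos 17°, −sin 17°).
The plane normal is n = v₁ × v₂ ∝ (-0.179, -0.122, 0.670).
Dip δ = arctan(|n_h|/n_z) = arctan(0.217/0.670) = 17.9°.
The horizontal component of n points toward azimuth atan2(n_x, n_y) = 236°, the dip direction.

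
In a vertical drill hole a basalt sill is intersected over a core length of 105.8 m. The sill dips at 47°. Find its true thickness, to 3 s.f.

72.2 m

True thickness t = h · cos(dip) = 105.8 × cos 47°
t = 105.8 × 0.6820 = 72.155 m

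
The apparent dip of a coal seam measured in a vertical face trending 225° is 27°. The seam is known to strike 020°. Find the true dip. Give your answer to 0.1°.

The section is 25° from the strike.
tan(true dip) = tan 27° / sin 25° = 1.2056
δ = arctan(1.2056) = 50.33°

50.3°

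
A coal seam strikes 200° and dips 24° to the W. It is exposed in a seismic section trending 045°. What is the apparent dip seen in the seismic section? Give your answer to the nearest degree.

11°

The section lies 25° from the strike.
tan(apparent dip) = tan 24° · sin 25° = 0.1882
apparent dip = arctan 0.1882 = 10.66°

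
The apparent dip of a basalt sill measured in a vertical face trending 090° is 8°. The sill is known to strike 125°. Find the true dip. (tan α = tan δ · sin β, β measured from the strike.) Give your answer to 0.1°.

The section is 35° from the strike.
tan δ = tan α / sin β = tan 8° / sin 35° = 0.1405 / 0.5736 = 0.2450
δ = arctan(0.2450) = 13.77°

13.8°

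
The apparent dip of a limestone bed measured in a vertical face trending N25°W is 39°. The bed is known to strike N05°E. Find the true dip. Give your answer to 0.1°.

β = acute angle between strike N05°E and section N25°W = 30°.
tan δ = tan α / sin β = tan 39° / sin 30° = 0.8098 / 0.5000 = 1.6196
δ = arctan(1.6196) = 58.31°

58.3°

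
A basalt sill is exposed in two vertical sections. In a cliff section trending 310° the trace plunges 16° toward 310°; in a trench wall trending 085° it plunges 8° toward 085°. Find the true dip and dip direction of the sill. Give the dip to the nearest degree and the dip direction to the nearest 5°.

true dip 29°, dip direction 010°

The two traces are lines in the plane: v₁ = (sin 310°·cos 16°, cos 310°·cos 16°, −sin 16°), v₂ = (sin 85°·cos 8°, cos 85°·cos 8°, −sin 8°).
Cross product v₁ × v₂ gives the pole to the plane: n ∝ (0.062, 0.374, 0.673).
Dip δ = arctan(|n_h|/n_z) = arctan(0.380/0.673) = 29.4°.
The horizontal component of n points toward azimuth atan2(n_x, n_y) = 9°, the dip direction.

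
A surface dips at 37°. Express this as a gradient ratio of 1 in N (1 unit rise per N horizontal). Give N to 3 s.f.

1 : N means tan θ = 1/N, so N = 1/tan 37° = 1/0.7536

1 in 1.33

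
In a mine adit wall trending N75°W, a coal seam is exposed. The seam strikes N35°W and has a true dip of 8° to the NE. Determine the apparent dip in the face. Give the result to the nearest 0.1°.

5.2°

Angle between strike (N35°W) and section (N75°W): β = 40°.
tan α = tan 8° × sin 40° = 0.1405 × 0.6428 = 0.0903
α = arctan(0.0903) = 5.16°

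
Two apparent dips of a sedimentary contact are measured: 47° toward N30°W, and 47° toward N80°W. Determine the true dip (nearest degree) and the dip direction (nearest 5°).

The two traces are lines in the plane: v₁ = (sin 330°·cos 47°, cos 330°·cos 47°, −sin 47°), v₂ = (sin 280°·cos 47°, cos 280°·cos 47°, −sin 47°).
The plane normal is n = v₁ × v₂ ∝ (-0.345, 0.242, 0.356).
True dip = arccos(n_z / |n|) = arccos(0.6455) = 49.8°.
The horizontal component of n points toward azimuth atan2(n_x, n_y) = 305°, the dip direction.

true dip 50°, dip direction 305°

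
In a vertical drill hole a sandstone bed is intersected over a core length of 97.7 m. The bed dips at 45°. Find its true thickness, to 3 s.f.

69.1 m

True thickness t = h · cos(dip) = 97.7 × cos 45°
t = 97.7 × 0.7071 = 69.084 m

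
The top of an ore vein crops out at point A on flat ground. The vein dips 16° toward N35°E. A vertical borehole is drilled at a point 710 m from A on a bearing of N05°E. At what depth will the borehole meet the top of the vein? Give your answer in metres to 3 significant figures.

176 m

The hole lies 30° from the dip direction, so the down-dip offset is 710 × cos 30° = 614.88 m.
Depth = down-dip offset × tan(dip) = 614.88 × tan 16° = 614.88 × 0.2867
Depth = 176.31 m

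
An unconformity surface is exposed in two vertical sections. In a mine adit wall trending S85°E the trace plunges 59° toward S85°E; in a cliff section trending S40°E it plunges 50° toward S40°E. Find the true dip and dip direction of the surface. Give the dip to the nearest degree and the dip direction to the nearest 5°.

true dip 59°, dip direction 095°

Each apparent-dip line lies in the plane. As unit vectors (x east, y north, z up), v₁ plunges 59°→S85°E and v₂ plunges 50°→S40°E.
The plane normal is n = v₁ × v₂ ∝ (0.388, -0.039, 0.234).
Dip δ = arctan(|n_h|/n_z) = arctan(0.390/0.234) = 59.0°.
Dip direction = azimuth of (n_x, n_y) = atan2(0.388, -0.039) = 96°.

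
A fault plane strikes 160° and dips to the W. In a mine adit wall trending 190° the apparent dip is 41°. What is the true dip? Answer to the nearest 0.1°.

The section is 30° from the strike.
tan δ = tan α / sin β = tan 41° / sin 30° = 0.8693 / 0.5000 = 1.7386
δ = arctan(1.7386) = 60.09°

60.1°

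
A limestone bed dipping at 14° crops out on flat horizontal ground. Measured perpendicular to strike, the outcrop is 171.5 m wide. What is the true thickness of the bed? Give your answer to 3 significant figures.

True thickness t = w · sin(dip) = 171.5 × sin 14°
t = 171.5 × 0.2419 = 41.490 m

41.5 m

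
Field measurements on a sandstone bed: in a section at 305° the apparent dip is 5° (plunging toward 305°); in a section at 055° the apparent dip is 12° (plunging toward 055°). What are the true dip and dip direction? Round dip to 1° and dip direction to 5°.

true dip 15°, dip direction 015°

The two traces are lines in the plane: v₁ = (sin 305°·cos 5°, cos 305°·cos 5°, −sin 5°), v₂ = (sin 55°·cos 12°, cos 55°·cos 12°, −sin 12°).
n = v₁ × v₂ = (0.070, 0.239, 0.916) (taken with n_z > 0).
tan δ = √(n_x²+n_y²)/n_z = 0.249/0.916, so δ = 15.2°.
Dip direction = atan2(0.070, 0.239) = 16° (azimuth of n's horizontal projection).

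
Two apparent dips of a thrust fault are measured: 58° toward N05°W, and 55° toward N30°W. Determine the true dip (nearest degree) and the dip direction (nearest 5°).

The two traces are lines in the plane: v₁ = (sin 355°·cos 58°, cos 355°·cos 58°, −sin 58°), v₂ = (sin 330°·cos 55°, cos 330°·cos 55°, −sin 55°).
The plane normal is n = v₁ × v₂ ∝ (-0.011, 0.205, 0.128).
Dip δ = arctan(|n_h|/n_z) = arctan(0.206/0.128) = 58.0°.
Dip direction = atan2(-0.011, 0.205) = 357° (azimuth of n's horizontal projection).

true dip 58°, dip direction 355°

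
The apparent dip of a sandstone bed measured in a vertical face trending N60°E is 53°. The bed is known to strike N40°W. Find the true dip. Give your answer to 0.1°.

53.4°

The section is 80° from the strike.
tan(true dip) = tan 53° / sin 80° = 1.3475
true dip = arctan 1.3475 = 53.42°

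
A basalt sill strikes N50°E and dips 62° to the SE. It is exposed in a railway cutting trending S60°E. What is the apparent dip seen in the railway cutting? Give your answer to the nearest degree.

60°

Angle between strike (N50°E) and section (S60°E): β = 70°.
tan α = tan 62° × sin 70° = 1.8807 × 0.9397 = 1.7673
apparent dip = arctan 1.7673 = 60.50°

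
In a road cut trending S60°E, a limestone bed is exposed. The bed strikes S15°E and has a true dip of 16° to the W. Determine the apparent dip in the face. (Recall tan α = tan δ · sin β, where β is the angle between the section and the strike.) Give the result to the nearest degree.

The strike is S15°E and the section trends S60°E; the acute angle between them is β = 45°.
tan α = tan 16° × sin 45° = 0.2867 × 0.7071 = 0.2028
apparent dip = arctan 0.2028 = 11.46°

11°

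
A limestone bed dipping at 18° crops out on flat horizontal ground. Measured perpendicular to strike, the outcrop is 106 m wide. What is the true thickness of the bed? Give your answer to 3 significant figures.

True thickness t = w · sin(dip) = 106 × sin 18°
t = 106 × 0.3090 = 32.756 m

32.8 m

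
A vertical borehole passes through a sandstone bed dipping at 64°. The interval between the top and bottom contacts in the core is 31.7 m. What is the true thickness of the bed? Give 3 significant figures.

True thickness t = h · cos(dip) = 31.7 × cos 64°
t = 31.7 × 0.4384 = 13.896 m

13.9 m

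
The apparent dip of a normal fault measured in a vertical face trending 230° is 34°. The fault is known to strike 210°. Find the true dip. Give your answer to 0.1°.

β = acute angle between strike 210° and section 230° = 20°.
tan(true dip) = tan 34° / sin 20° = 1.9721
δ = arctan(1.9721) = 63.11°

63.1°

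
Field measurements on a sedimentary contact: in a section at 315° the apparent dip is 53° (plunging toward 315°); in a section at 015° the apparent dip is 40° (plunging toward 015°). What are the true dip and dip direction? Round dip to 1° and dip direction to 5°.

The two traces are lines in the plane: v₁ = (sin 315°·cos 53°, cos 315°·cos 53°, −sin 53°), v₂ = (sin 15°·cos 40°, cos 15°·cos 40°, −sin 40°).
Cross product v₁ × v₂ gives the pole to the plane: n ∝ (-0.317, 0.432, 0.399).
Dip δ = arctan(|n_h|/n_z) = arctan(0.536/0.399) = 53.3°.
Dip direction = azimuth of (n_x, n_y) = atan2(-0.317, 0.432) = 324°.

true dip 53°, dip direction 325°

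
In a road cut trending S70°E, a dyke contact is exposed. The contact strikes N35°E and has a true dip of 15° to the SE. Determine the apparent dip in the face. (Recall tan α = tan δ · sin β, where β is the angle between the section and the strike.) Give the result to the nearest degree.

15°

The strike is N35°E and the section trends S70°E; the acute angle between them is β = 75°.
tan α = tan 15° × sin 75° = 0.2679 × 0.9659 = 0.2588
apparent dip = arctan 0.2588 = 14.51°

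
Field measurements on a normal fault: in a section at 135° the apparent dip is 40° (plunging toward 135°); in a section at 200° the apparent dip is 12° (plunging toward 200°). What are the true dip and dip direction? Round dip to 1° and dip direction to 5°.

The two traces are lines in the plane: v₁ = (sin 135°·cos 40°, cos 135°·cos 40°, −sin 40°), v₂ = (sin 200°·cos 12°, cos 200°·cos 12°, −sin 12°).
Cross product v₁ × v₂ gives the pole to the plane: n ∝ (0.478, -0.328, 0.679).
tan δ = √(n_x²+n_y²)/n_z = 0.580/0.679, so δ = 40.5°.
Dip direction = azimuth of (n_x, n_y) = atan2(0.478, -0.328) = 124°.

true dip 40°, dip direction 125°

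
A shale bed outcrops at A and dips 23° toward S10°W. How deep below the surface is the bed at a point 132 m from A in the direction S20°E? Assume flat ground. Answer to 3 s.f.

48.5 m

The hole lies 30° from the dip direction, so the down-dip offset is 132 × cos 30° = 114.32 m.
Depth = down-dip offset × tan(dip) = 114.32 × tan 23° = 114.32 × 0.4245
Depth = 48.52 m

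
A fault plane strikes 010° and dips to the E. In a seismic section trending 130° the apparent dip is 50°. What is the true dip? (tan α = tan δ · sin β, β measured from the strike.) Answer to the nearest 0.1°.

β = acute angle between strike 010° and section 130° = 60°.
tan δ = tan α / sin β = tan 50° / sin 60° = 1.1918 / 0.8660 = 1.3761
true dip = arctan 1.3761 = 53.99°

54.0°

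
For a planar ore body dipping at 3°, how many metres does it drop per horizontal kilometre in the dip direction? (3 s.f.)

drop per km = 1000 × tan 3° = 1000 × 0.0524

52.4 m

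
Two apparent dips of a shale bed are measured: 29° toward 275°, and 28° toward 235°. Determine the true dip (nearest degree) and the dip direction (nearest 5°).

Represent each trace as a vector plunging at its apparent dip toward its trend (east-north-up frame): v₁ = (-0.871, 0.076, -0.485), v₂ = (-0.723, -0.506, -0.469).
n = v₁ × v₂ = (-0.281, -0.058, 0.496) (taken with n_z > 0).
True dip = arccos(n_z / |n|) = arccos(0.8655) = 30.1°.
The horizontal component of n points toward azimuth atan2(n_x, n_y) = 258°, the dip direction.

true dip 30°, dip direction 260°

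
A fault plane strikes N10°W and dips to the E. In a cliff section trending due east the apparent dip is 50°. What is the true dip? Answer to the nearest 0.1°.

50.4°

β = acute angle between strike N10°W and section due east = 80°.
tan(true dip) = tan 50° / sin 80° = 1.2101
δ = arctan(1.2101) = 50.43°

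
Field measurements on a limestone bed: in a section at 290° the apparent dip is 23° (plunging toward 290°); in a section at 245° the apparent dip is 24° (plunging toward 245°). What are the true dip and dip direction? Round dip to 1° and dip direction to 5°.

true dip 25°, dip direction 265°

Each apparent-dip line lies in the plane. As unit vectors (x east, y north, z up), v₁ plunges 23°→290° and v₂ plunges 24°→245°.
The plane normal is n = v₁ × v₂ ∝ (-0.279, -0.028, 0.595).
True dip = arccos(n_z / |n|) = arccos(0.9045) = 25.2°.
Dip direction = atan2(-0.279, -0.028) = 264° (azimuth of n's horizontal projection).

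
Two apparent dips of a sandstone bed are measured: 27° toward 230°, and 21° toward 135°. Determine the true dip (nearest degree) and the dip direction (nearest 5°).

The two traces are lines in the plane: v₁ = (sin 230°·cos 27°, cos 230°·cos 27°, −sin 27°), v₂ = (sin 135°·cos 21°, cos 135°·cos 21°, −sin 21°).
n = v₁ × v₂ = (-0.094, -0.544, 0.829) (taken with n_z > 0).
tan δ = √(n_x²+n_y²)/n_z = 0.552/0.829, so δ = 33.7°.
Dip direction = atan2(-0.094, -0.544) = 190° (azimuth of n's horizontal projection).

true dip 34°, dip direction 190°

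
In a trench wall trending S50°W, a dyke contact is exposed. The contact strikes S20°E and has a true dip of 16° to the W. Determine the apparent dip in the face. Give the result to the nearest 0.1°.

The strike is S20°E and the section trends S50°W; the acute angle between them is β = 70°.
tan(apparent dip) = tan 16° · sin 70° = 0.2695
α = arctan(0.2695) = 15.08°

15.1°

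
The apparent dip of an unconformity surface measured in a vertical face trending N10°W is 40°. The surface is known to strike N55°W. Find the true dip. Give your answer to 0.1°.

49.9°

The section is 45° from the strike.
tan δ = tan α / sin β = tan 40° / sin 45° = 0.8391 / 0.7071 = 1.1867
δ = arctan(1.1867) = 49.88°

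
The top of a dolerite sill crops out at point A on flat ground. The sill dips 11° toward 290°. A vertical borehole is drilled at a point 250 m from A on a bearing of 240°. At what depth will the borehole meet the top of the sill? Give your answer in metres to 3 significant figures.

The hole lies 50° from the dip direction, so the down-dip offset is 250 × cos 50° = 160.70 m.
Depth = down-dip offset × tan(dip) = 160.70 × tan 11° = 160.70 × 0.1944
Depth = 31.24 m

31.2 m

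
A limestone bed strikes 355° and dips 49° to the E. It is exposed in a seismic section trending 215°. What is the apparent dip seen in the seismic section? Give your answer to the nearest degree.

36°

The strike is 355° and the section trends 215°; the acute angle between them is β = 40°.
tan α = tan 49° × sin 40° = 1.1504 × 0.6428 = 0.7394
apparent dip = arctan 0.7394 = 36.48°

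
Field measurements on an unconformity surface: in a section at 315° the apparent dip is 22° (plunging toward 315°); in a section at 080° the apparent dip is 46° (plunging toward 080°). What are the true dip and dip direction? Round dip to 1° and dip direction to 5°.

The two traces are lines in the plane: v₁ = (sin 315°·cos 22°, cos 315°·cos 22°, −sin 22°), v₂ = (sin 80°·cos 46°, cos 80°·cos 46°, −sin 46°).
Cross product v₁ × v₂ gives the pole to the plane: n ∝ (0.426, 0.728, 0.528).
Dip δ = arctan(|n_h|/n_z) = arctan(0.844/0.528) = 58.0°.
The horizontal component of n points toward azimuth atan2(n_x, n_y) = 30°, the dip direction.

true dip 58°, dip direction 030°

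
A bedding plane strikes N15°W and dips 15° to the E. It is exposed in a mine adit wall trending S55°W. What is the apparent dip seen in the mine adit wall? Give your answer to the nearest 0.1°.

Angle between strike (N15°W) and section (S55°W): β = 70°.
tan(apparent dip) = tan 15° · sin 70° = 0.2518
apparent dip = arctan 0.2518 = 14.13°

14.1°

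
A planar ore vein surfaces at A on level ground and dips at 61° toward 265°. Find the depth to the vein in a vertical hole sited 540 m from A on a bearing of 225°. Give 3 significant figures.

The hole lies 40° from the dip direction, so the down-dip offset is 540 × cos 40° = 413.66 m.
Depth = down-dip offset × tan(dip) = 413.66 × tan 61° = 413.66 × 1.8040
Depth = 746.27 m

746 m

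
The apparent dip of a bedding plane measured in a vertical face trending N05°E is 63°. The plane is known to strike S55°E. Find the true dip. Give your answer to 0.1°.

66.2°

The section is 60° from the strike.
tan(true dip) = tan 63° / sin 60° = 2.2662
δ = arctan(2.2662) = 66.19°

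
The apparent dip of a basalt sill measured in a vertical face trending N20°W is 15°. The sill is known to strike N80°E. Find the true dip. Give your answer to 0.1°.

The section is 80° from the strike.
tan δ = tan α / sin β = tan 15° / sin 80° = 0.2679 / 0.9848 = 0.2721
true dip = arctan 0.2721 = 15.22°

15.2°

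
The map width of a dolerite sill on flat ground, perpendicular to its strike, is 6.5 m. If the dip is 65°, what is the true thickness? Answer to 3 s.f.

True thickness t = w · sin(dip) = 6.5 × sin 65°
t = 6.5 × 0.9063 = 5.891 m

5.89 m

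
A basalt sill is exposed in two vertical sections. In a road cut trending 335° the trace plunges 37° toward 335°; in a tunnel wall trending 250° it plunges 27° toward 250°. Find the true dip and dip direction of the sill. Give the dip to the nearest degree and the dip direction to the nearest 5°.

Each apparent-dip line lies in the plane. As unit vectors (x east, y north, z up), v₁ plunges 37°→335° and v₂ plunges 27°→250°.
The plane normal is n = v₁ × v₂ ∝ (-0.512, 0.351, 0.709).
True dip = arccos(n_z / |n|) = arccos(0.7524) = 41.2°.
The horizontal component of n points toward azimuth atan2(n_x, n_y) = 304°, the dip direction.

true dip 41°, dip direction 305°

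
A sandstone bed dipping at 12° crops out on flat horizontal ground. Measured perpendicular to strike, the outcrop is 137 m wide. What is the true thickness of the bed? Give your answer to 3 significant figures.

28.5 m

True thickness t = w · sin(dip) = 137 × sin 12°
t = 137 × 0.2079 = 28.484 m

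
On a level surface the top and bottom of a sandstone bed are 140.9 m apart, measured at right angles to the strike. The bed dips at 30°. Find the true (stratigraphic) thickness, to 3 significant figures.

70.4 m

True thickness t = w · sin(dip) = 140.9 × sin 30°
t = 140.9 × 0.5000 = 70.450 m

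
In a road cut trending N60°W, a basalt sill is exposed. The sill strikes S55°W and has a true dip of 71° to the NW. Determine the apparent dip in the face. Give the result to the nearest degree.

69°

The strike is S55°W and the section trends N60°W; the acute angle between them is β = 65°.
tan α = tan 71° × sin 65° = 2.9042 × 0.9063 = 2.6321
apparent dip = arctan 2.6321 = 69.20°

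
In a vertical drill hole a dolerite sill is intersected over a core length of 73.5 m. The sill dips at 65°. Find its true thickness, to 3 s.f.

31.1 m

True thickness t = h · cos(dip) = 73.5 × cos 65°
t = 73.5 × 0.4226 = 31.062 m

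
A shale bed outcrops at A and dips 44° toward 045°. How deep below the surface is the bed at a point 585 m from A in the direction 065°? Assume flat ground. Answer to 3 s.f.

531 m

The hole lies 20° from the dip direction, so the down-dip offset is 585 × cos 20° = 549.72 m.
Depth = down-dip offset × tan(dip) = 549.72 × tan 44° = 549.72 × 0.9657
Depth = 530.86 m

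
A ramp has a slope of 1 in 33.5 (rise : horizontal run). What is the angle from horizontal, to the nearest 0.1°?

1.7°

tan θ = 1/33.5 = 0.0299
θ = arctan(0.0299) = 1.71°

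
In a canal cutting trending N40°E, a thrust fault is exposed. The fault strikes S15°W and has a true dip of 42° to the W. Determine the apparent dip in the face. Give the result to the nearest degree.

The section lies 25° from the strike.
tan α = tan 42° × sin 25° = 0.9004 × 0.4226 = 0.3805
α = arctan(0.3805) = 20.83°

21°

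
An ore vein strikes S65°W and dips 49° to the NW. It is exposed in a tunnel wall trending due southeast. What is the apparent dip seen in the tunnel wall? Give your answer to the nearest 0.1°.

The strike is S65°W and the section trends due southeast; the acute angle between them is β = 70°.
tan α = tan 49° × sin 70° = 1.1504 × 0.9397 = 1.0810
apparent dip = arctan 1.0810 = 47.23°

47.2°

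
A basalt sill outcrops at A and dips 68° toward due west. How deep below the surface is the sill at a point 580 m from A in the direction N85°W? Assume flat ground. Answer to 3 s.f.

The hole lies 5° from the dip direction, so the down-dip offset is 580 × cos 5° = 577.79 m.
Depth = down-dip offset × tan(dip) = 577.79 × tan 68° = 577.79 × 2.4751
Depth = 1430.09 m

1430 m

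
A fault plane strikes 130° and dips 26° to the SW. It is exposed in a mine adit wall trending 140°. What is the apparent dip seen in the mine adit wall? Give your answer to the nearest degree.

Angle between strike (130°) and section (140°): β = 10°.
tan(apparent dip) = tan 26° · sin 10° = 0.0847
α = arctan(0.0847) = 4.84°

5°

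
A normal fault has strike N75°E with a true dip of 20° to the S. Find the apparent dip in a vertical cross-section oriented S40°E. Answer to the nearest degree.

Angle between strike (N75°E) and section (S40°E): β = 65°.
tan α = tan 20° × sin 65° = 0.3640 × 0.9063 = 0.3299
apparent dip = arctan 0.3299 = 18.26°

18°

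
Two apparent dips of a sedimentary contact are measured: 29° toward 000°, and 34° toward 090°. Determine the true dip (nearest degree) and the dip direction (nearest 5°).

Represent each trace as a vector plunging at its apparent dip toward its trend (east-north-up frame): v₁ = (0.000, 0.875, -0.485), v₂ = (0.829, 0.000, -0.559).
The plane normal is n = v₁ × v₂ ∝ (0.489, 0.402, 0.725).
Dip δ = arctan(|n_h|/n_z) = arctan(0.633/0.725) = 41.1°.
The horizontal component of n points toward azimuth atan2(n_x, n_y) = 51°, the dip direction.

true dip 41°, dip direction 050°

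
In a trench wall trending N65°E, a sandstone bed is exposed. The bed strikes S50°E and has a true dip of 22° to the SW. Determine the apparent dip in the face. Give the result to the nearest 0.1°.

The section lies 65° from the strike.
tan α = tan 22° × sin 65° = 0.4040 × 0.9063 = 0.3662
α = arctan(0.3662) = 20.11°

20.1°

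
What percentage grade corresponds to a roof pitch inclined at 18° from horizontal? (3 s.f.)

32.5%

grade % = 100 × tan 18° = 100 × 0.3249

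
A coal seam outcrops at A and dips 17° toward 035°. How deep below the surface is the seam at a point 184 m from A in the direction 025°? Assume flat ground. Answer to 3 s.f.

55.4 m

The hole lies 10° from the dip direction, so the down-dip offset is 184 × cos 10° = 181.20 m.
Depth = down-dip offset × tan(dip) = 181.20 × tan 17° = 181.20 × 0.3057
Depth = 55.40 m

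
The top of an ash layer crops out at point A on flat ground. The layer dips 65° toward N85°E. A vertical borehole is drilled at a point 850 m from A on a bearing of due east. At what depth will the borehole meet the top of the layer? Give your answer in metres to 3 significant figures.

1820 m

The hole lies 5° from the dip direction, so the down-dip offset is 850 × cos 5° = 846.77 m.
Depth = down-dip offset × tan(dip) = 846.77 × tan 65° = 846.77 × 2.1445
Depth = 1815.89 m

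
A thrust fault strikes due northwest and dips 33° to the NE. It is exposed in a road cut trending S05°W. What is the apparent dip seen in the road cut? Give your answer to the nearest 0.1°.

26.4°

Angle between strike (due northwest) and section (S05°W): β = 50°.
tan α = tan 33° × sin 50° = 0.6494 × 0.7660 = 0.4975
apparent dip = arctan 0.4975 = 26.45°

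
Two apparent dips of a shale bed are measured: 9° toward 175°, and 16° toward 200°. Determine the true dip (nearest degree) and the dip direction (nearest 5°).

true dip 21°, dip direction 240°

The two traces are lines in the plane: v₁ = (sin 175°·cos 9°, cos 175°·cos 9°, −sin 9°), v₂ = (sin 200°·cos 16°, cos 200°·cos 16°, −sin 16°).
Cross product v₁ × v₂ gives the pole to the plane: n ∝ (-0.130, -0.075, 0.401).
Dip δ = arctan(|n_h|/n_z) = arctan(0.150/0.401) = 20.5°.
Dip direction = atan2(-0.130, -0.075) = 240° (azimuth of n's horizontal projection).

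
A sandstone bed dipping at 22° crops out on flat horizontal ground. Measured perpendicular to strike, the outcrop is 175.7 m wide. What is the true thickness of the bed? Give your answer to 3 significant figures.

65.8 m

True thickness t = w · sin(dip) = 175.7 × sin 22°
t = 175.7 × 0.3746 = 65.818 m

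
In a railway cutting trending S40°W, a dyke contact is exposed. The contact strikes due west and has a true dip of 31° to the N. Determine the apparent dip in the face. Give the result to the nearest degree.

25°

The strike is due west and the section trends S40°W; the acute angle between them is β = 50°.
tan α = tan 31° × sin 50° = 0.6009 × 0.7660 = 0.4603
α = arctan(0.4603) = 24.72°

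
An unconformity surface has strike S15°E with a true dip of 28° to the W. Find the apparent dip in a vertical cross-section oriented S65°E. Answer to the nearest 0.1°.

The section lies 50° from the strike.
tan(apparent dip) = tan 28° · sin 50° = 0.4073
α = arctan(0.4073) = 22.16°

22.2°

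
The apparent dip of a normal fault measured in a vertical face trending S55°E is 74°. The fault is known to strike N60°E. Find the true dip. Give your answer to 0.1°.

75.4°

β = acute angle between strike N60°E and section S55°E = 65°.
tan δ = tan α / sin β = tan 74° / sin 65° = 3.4874 / 0.9063 = 3.8479
true dip = arctan 3.8479 = 75.43°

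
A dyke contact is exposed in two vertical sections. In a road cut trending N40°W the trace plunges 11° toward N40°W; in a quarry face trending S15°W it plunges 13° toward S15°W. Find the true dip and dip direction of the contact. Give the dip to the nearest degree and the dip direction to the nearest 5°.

true dip 25°, dip direction 255°

Represent each trace as a vector plunging at its apparent dip toward its trend (east-north-up frame): v₁ = (-0.631, 0.752, -0.191), v₂ = (-0.252, -0.941, -0.225).
n = v₁ × v₂ = (-0.349, -0.094, 0.783) (taken with n_z > 0).
Dip δ = arctan(|n_h|/n_z) = arctan(0.361/0.783) = 24.7°.
Dip direction = azimuth of (n_x, n_y) = atan2(-0.349, -0.094) = 255°.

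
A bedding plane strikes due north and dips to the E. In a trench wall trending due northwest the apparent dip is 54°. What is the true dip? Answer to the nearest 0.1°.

62.8°

β = acute angle between strike due north and section due northwest = 45°.
tan δ = tan α / sin β = tan 54° / sin 45° = 1.3764 / 0.7071 = 1.9465
true dip = arctan 1.9465 = 62.81°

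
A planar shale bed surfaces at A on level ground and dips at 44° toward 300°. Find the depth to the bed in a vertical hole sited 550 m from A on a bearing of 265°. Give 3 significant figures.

The hole lies 35° from the dip direction, so the down-dip offset is 550 × cos 35° = 450.53 m.
Depth = down-dip offset × tan(dip) = 450.53 × tan 44° = 450.53 × 0.9657
Depth = 435.08 m

435 m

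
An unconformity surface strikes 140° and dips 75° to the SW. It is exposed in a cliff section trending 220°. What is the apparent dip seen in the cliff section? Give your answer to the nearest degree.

The section lies 80° from the strike.
tan α = tan 75° × sin 80° = 3.7321 × 0.9848 = 3.6754
apparent dip = arctan 3.6754 = 74.78°

75°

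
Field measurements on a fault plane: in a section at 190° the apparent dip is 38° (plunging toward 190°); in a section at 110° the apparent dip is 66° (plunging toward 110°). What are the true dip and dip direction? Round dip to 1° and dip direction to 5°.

Represent each trace as a vector plunging at its apparent dip toward its trend (east-north-up frame): v₁ = (-0.137, -0.776, -0.616), v₂ = (0.382, -0.139, -0.914).
The plane normal is n = v₁ × v₂ ∝ (0.623, -0.360, 0.316).
tan δ = √(n_x²+n_y²)/n_z = 0.720/0.316, so δ = 66.3°.
The horizontal component of n points toward azimuth atan2(n_x, n_y) = 120°, the dip direction.

true dip 66°, dip direction 120°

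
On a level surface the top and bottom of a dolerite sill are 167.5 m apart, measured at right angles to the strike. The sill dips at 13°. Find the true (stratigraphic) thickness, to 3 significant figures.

37.7 m

True thickness t = w · sin(dip) = 167.5 × sin 13°
t = 167.5 × 0.2250 = 37.679 m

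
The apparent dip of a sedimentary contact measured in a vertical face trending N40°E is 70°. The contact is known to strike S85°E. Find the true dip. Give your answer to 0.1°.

73.4°

The section is 55° from the strike.
tan(true dip) = tan 70° / sin 55° = 3.3541
true dip = arctan 3.3541 = 73.40°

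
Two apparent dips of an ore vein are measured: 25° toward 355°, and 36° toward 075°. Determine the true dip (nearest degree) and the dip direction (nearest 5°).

Represent each trace as a vector plunging at its apparent dip toward its trend (east-north-up frame): v₁ = (-0.079, 0.903, -0.423), v₂ = (0.781, 0.209, -0.588).
n = v₁ × v₂ = (0.442, 0.377, 0.722) (taken with n_z > 0).
Dip δ = arctan(|n_h|/n_z) = arctan(0.581/0.722) = 38.8°.
Dip direction = atan2(0.442, 0.377) = 50° (azimuth of n's horizontal projection).

true dip 39°, dip direction 050°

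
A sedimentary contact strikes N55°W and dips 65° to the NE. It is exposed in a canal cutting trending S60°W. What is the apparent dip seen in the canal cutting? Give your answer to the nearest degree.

The strike is N55°W and the section trends S60°W; the acute angle between them is β = 65°.
tan α = tan 65° × sin 65° = 2.1445 × 0.9063 = 1.9436
apparent dip = arctan 1.9436 = 62.77°

63°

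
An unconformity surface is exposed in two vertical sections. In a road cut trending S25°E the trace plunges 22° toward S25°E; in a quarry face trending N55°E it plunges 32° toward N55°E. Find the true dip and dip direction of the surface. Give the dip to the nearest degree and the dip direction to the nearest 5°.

true dip 39°, dip direction 095°

Each apparent-dip line lies in the plane. As unit vectors (x east, y north, z up), v₁ plunges 22°→S25°E and v₂ plunges 32°→N55°E.
n = v₁ × v₂ = (0.628, -0.053, 0.774) (taken with n_z > 0).
True dip = arccos(n_z / |n|) = arccos(0.7758) = 39.1°.
Dip direction = atan2(0.628, -0.053) = 95° (azimuth of n's horizontal projection).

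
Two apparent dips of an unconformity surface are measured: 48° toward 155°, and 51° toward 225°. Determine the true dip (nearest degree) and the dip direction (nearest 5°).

true dip 55°, dip direction 195°

The two traces are lines in the plane: v₁ = (sin 155°·cos 48°, cos 155°·cos 48°, −sin 48°), v₂ = (sin 225°·cos 51°, cos 225°·cos 51°, −sin 51°).
Cross product v₁ × v₂ gives the pole to the plane: n ∝ (-0.141, -0.550, 0.396).
tan δ = √(n_x²+n_y²)/n_z = 0.568/0.396, so δ = 55.1°.
Dip direction = atan2(-0.141, -0.550) = 194° (azimuth of n's horizontal projection).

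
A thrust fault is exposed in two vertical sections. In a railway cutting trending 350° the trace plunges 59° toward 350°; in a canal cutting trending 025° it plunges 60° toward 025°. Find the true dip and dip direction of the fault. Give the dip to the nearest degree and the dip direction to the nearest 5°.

The two traces are lines in the plane: v₁ = (sin 350°·cos 59°, cos 350°·cos 59°, −sin 59°), v₂ = (sin 25°·cos 60°, cos 25°·cos 60°, −sin 60°).
The plane normal is n = v₁ × v₂ ∝ (0.051, 0.259, 0.148).
tan δ = √(n_x²+n_y²)/n_z = 0.264/0.148, so δ = 60.7°.
Dip direction = azimuth of (n_x, n_y) = atan2(0.051, 0.259) = 11°.

true dip 61°, dip direction 010°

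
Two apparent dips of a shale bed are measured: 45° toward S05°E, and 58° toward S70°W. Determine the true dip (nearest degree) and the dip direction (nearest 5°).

Represent each trace as a vector plunging at its apparent dip toward its trend (east-north-up frame): v₁ = (0.062, -0.704, -0.707), v₂ = (-0.498, -0.181, -0.848).
n = v₁ × v₂ = (-0.469, -0.404, 0.362) (taken with n_z > 0).
tan δ = √(n_x²+n_y²)/n_z = 0.619/0.362, so δ = 59.7°.
Dip direction = azimuth of (n_x, n_y) = atan2(-0.469, -0.404) = 229°.

true dip 60°, dip direction 230°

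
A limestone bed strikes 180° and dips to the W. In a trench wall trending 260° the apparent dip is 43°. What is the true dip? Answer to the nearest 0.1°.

43.4°

β = acute angle between strike 180° and section 260° = 80°.
tan(true dip) = tan 43° / sin 80° = 0.9469
true dip = arctan 0.9469 = 43.44°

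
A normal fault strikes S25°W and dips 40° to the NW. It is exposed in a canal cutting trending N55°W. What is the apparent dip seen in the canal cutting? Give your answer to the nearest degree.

40°

The strike is S25°W and the section trends N55°W; the acute angle between them is β = 80°.
tan α = tan 40° × sin 80° = 0.8391 × 0.9848 = 0.8264
apparent dip = arctan 0.8264 = 39.57°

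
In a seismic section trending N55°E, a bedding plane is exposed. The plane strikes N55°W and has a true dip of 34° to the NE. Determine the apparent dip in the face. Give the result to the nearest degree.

32°

The strike is N55°W and the section trends N55°E; the acute angle between them is β = 70°.
tan(apparent dip) = tan 34° · sin 70° = 0.6338
α = arctan(0.6338) = 32.37°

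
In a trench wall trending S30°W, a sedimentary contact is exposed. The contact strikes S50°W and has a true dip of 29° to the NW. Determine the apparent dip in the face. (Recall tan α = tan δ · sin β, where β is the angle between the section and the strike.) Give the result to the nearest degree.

The section lies 20° from the strike.
tan α = tan 29° × sin 20° = 0.5543 × 0.3420 = 0.1896
apparent dip = arctan 0.1896 = 10.74°

11°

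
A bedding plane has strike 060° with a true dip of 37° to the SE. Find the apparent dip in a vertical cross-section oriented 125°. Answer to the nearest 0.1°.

34.3°

Angle between strike (060°) and section (125°): β = 65°.
tan α = tan 37° × sin 65° = 0.7536 × 0.9063 = 0.6830
apparent dip = arctan 0.6830 = 34.33°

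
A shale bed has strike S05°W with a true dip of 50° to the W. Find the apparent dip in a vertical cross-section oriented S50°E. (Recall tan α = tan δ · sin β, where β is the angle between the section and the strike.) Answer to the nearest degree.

The strike is S05°W and the section trends S50°E; the acute angle between them is β = 55°.
tan α = tan 50° × sin 55° = 1.1918 × 0.8192 = 0.9762
α = arctan(0.9762) = 44.31°

44°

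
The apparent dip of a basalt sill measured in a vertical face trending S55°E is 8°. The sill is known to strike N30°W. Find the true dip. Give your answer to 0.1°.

18.4°

The section is 25° from the strike.
tan(true dip) = tan 8° / sin 25° = 0.3325
δ = arctan(0.3325) = 18.39°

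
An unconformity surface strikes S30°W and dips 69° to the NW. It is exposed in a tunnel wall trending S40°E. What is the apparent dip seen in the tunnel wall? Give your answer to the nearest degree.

68°

The strike is S30°W and the section trends S40°E; the acute angle between them is β = 70°.
tan(apparent dip) = tan 69° · sin 70° = 2.4480
apparent dip = arctan 2.4480 = 67.78°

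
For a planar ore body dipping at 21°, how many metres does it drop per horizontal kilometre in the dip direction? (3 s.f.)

drop per km = 1000 × tan 21° = 1000 × 0.3839

384 m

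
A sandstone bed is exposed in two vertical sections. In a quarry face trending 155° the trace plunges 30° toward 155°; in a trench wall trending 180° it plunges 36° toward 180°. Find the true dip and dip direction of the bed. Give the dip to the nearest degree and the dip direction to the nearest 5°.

true dip 37°, dip direction 195°

The two traces are lines in the plane: v₁ = (sin 155°·cos 30°, cos 155°·cos 30°, −sin 30°), v₂ = (sin 180°·cos 36°, cos 180°·cos 36°, −sin 36°).
Cross product v₁ × v₂ gives the pole to the plane: n ∝ (-0.057, -0.215, 0.296).
tan δ = √(n_x²+n_y²)/n_z = 0.223/0.296, so δ = 36.9°.
Dip direction = atan2(-0.057, -0.215) = 195° (azimuth of n's horizontal projection).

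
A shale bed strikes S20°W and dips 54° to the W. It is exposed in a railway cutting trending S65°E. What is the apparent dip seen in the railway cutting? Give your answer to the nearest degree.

54°

The strike is S20°W and the section trends S65°E; the acute angle between them is β = 85°.
tan α = tan 54° × sin 85° = 1.3764 × 0.9962 = 1.3711
apparent dip = arctan 1.3711 = 53.90°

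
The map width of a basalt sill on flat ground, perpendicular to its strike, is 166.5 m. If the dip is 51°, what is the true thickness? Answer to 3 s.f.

129 m

True thickness t = w · sin(dip) = 166.5 × sin 51°
t = 166.5 × 0.7771 = 129.395 m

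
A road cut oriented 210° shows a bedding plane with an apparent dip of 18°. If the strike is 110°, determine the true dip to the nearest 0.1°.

18.3°

The section is 80° from the strike.
tan δ = tan α / sin β = tan 18° / sin 80° = 0.3249 / 0.9848 = 0.3299
true dip = arctan 0.3299 = 18.26°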